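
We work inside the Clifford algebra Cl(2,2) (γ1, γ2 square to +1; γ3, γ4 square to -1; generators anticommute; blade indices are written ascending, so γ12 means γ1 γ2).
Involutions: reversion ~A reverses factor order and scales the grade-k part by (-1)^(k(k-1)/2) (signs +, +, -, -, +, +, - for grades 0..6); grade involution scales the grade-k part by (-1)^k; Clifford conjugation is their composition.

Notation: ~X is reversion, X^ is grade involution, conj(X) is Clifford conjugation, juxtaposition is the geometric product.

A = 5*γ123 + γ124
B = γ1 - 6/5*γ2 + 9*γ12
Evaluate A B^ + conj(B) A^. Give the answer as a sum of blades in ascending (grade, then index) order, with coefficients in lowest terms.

first term: -45*γ3 - 9*γ4 - 6*γ13 - 6/5*γ14 - 5*γ23 - γ24
second term: -45*γ3 - 9*γ4 + 6*γ13 + 6/5*γ14 + 5*γ23 + γ24
Answer: -90*γ3 - 18*γ4


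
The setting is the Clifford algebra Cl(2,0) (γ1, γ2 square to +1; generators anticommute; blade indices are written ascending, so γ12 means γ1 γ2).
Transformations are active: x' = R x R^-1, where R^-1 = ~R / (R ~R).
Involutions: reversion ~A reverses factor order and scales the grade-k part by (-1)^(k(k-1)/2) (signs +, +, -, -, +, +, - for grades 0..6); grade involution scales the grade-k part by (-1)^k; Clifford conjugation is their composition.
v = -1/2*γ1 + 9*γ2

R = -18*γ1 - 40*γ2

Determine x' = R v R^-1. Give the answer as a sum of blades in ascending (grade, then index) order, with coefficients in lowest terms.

~R = -18*γ1 - 40*γ2, and R ~R = 1924, so R^-1 = ~R / (1924).
R v = -351 - 182*γ12
Answer: 523/74*γ1 + 207/37*γ2


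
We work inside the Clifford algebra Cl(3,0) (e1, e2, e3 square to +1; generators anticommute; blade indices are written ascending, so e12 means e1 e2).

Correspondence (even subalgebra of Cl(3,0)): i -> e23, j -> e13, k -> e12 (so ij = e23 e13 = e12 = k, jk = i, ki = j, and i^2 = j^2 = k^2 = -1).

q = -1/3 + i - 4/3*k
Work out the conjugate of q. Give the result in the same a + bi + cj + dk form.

In blades: q = -1/3 - 4/3*e12 + e23.
Quaternion conjugation is reversion on the even subalgebra: the scalar is fixed and every grade-2 blade flips sign, giving -1/3 + 4/3*e12 - e23; translating back:
Answer: -1/3 - i + 4/3*k


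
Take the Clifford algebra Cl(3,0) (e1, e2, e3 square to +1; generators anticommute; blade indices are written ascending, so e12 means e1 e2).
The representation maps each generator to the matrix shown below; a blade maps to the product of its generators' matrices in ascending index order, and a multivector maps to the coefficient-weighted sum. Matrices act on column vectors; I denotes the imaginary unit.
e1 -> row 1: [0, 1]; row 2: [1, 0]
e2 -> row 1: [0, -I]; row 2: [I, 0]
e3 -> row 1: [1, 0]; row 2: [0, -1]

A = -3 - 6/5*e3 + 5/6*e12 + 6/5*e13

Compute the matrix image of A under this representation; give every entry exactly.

Bivector images (products of the table entries): rho(e12) = rho(e1)rho(e2) = row 1: [I, 0]; row 2: [0, -I]; rho(e13) = rho(e1)rho(e3) = row 1: [0, -1]; row 2: [1, 0].
M = (-3)*1 + (-6/5)*rho(e3) + (5/6)*rho(e12) + (6/5)*rho(e13), summed entrywise (1 is the identity matrix):
Answer: row 1: [-21/5 + 5*I/6, -6/5]; row 2: [6/5, -9/5 - 5*I/6]


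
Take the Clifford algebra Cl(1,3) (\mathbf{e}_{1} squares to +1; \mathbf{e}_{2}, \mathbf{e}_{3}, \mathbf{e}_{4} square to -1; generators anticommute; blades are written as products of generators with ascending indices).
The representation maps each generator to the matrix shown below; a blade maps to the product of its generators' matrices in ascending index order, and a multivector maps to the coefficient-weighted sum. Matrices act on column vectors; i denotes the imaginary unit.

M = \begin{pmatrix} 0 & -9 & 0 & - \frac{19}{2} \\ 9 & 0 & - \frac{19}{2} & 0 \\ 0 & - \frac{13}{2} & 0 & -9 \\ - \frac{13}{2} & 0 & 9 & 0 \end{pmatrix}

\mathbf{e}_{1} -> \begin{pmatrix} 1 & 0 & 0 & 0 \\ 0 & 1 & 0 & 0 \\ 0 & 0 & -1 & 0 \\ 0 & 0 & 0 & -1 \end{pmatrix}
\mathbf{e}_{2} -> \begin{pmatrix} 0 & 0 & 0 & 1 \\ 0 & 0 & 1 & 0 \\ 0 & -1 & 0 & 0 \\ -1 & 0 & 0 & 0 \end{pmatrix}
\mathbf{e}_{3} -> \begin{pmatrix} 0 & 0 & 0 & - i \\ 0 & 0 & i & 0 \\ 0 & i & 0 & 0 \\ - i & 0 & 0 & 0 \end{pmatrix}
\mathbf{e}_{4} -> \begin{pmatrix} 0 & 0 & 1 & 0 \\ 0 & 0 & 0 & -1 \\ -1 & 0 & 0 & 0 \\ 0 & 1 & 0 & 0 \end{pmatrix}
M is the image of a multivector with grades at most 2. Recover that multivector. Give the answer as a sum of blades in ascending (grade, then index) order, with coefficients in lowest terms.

Method: the blade images are trace-orthogonal — tr(rho(e_A) rho(e_B)^-1) = 4 if A = B and 0 otherwise — and rho(e_A)^-1 = (e_A)^2 * rho(e_A) with (e_A)^2 = +1 or -1, so the coefficient of e_A in the preimage is (e_A)^2 * tr(M rho(e_A))/4.
Nonzero projections over blades of grade <= 2: e_{2}: (e_{2})^2 = -1, tr(M rho(e_{2})) = 6, coefficient -\frac{3}{2}; e_{1} e_{2}: (e_{1} e_{2})^2 = +1, tr(M rho(e_{1} e_{2})) = -32, coefficient -8; e_{2} e_{4}: (e_{2} e_{4})^2 = -1, tr(M rho(e_{2} e_{4})) = 36, coefficient -9. Every other blade of grade <= 2 projects to 0.
Answer: -\frac{3}{2} e_{2} - 8 e_{1} e_{2} - 9 e_{2} e_{4}


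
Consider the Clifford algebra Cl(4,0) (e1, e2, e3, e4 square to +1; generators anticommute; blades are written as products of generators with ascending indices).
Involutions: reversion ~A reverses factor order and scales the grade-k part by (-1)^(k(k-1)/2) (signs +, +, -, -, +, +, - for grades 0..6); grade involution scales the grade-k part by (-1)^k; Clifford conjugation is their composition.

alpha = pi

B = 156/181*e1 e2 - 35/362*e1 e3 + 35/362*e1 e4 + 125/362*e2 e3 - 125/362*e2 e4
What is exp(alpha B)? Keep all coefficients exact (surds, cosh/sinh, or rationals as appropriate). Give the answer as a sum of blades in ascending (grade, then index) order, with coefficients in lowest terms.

B^2 term by term: the squares give (156/181)^2*(e1 e2)^2 + (-35/362)^2*(e1 e3)^2 + (35/362)^2*(e1 e4)^2 + (125/362)^2*(e2 e3)^2 + (-125/362)^2*(e2 e4)^2 = 24336/32761*(-1) + 1225/131044*(-1) + 1225/131044*(-1) + 15625/131044*(-1) + 15625/131044*(-1) = -1 (each basis 2-blade squares to minus the product of its generators' squares); cross terms between blades sharing an index anticommute and cancel; the commuting (index-disjoint) pairs give grade-4 terms 2*c*c'*(blade product), which cancel blade by blade — e1 e2 e3 e4: -4375/65522 + 4375/65522 = 0 — confirming B is simple. So B^2 = -1.
B^2 = -1 — the negative square puts this in the circular regime; l = 1, alpha*l = pi, so exp(alpha B) = cos(pi) + (sin(pi)/1)*B = -1 + (0)*B.
Answer: -1


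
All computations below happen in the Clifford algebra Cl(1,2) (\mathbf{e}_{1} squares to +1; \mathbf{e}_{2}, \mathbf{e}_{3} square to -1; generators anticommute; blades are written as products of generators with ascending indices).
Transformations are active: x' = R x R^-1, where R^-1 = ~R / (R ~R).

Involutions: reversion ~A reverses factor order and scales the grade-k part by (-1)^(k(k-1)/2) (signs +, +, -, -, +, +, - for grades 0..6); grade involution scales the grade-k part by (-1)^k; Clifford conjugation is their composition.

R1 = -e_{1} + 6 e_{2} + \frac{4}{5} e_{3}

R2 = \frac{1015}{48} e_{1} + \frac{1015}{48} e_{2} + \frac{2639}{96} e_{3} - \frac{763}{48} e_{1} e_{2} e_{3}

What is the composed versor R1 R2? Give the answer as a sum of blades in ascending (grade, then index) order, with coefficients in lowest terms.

Distribute over the terms of R1 (each basis-blade product reordered to ascending indices, repeated generators contracted through their squares):
(-e_{1}) R2 = -\frac{1015}{48} - \frac{1015}{48} e_{1} e_{2} - \frac{2639}{96} e_{1} e_{3} + \frac{763}{48} e_{2} e_{3}
(6 e_{2}) R2 = -\frac{1015}{8} - \frac{1015}{8} e_{1} e_{2} - \frac{763}{8} e_{1} e_{3} + \frac{2639}{16} e_{2} e_{3}
(\frac{4}{5} e_{3}) R2 = -\frac{2639}{120} + \frac{763}{60} e_{1} e_{2} - \frac{203}{12} e_{1} e_{3} - \frac{203}{12} e_{2} e_{3}
Summing the partial products and collecting blades:
Answer: -\frac{13601}{80} - \frac{32473}{240} e_{1} e_{2} - \frac{4473}{32} e_{1} e_{3} + \frac{1967}{12} e_{2} e_{3}


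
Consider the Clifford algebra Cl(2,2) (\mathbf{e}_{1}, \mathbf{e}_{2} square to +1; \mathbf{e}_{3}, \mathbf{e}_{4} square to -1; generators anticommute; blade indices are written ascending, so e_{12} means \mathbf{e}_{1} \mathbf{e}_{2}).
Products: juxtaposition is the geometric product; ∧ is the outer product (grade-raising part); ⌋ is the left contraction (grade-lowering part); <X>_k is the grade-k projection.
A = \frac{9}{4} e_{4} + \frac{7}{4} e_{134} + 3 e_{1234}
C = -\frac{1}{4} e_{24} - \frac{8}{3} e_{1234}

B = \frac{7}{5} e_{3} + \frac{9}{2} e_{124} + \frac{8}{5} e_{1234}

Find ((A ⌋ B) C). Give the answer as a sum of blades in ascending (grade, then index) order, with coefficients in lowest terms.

step 1: \frac{24}{5} - \frac{14}{5} e_{2} - \frac{81}{8} e_{12} + \frac{18}{5} e_{123}
step 2: -\frac{89}{10} e_{4} + \frac{81}{32} e_{14} - \frac{6}{5} e_{24} - 27 e_{34} - \frac{197}{30} e_{134} - \frac{64}{5} e_{1234}
Answer: -\frac{89}{10} e_{4} + \frac{81}{32} e_{14} - \frac{6}{5} e_{24} - 27 e_{34} - \frac{197}{30} e_{134} - \frac{64}{5} e_{1234}


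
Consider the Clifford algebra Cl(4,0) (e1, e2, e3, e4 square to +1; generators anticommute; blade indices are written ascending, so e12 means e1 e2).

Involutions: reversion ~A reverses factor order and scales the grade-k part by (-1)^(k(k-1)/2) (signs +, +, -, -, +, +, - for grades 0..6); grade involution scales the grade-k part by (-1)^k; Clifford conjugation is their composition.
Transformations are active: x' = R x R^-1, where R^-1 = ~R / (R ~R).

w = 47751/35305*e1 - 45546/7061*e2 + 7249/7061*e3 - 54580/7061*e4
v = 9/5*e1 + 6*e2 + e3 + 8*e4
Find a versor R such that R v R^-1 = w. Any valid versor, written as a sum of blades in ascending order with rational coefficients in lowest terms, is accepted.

A norm check does it: q(v) = q(w) = 2606/25, hence R = v + w = 22260/7061*e1 - 3180/7061*e2 + 14310/7061*e3 + 1908/7061*e4 realises the map — parallel part kept, (v - w)/2 negated, v carried to w.
Answer: 22260/7061*e1 - 3180/7061*e2 + 14310/7061*e3 + 1908/7061*e4


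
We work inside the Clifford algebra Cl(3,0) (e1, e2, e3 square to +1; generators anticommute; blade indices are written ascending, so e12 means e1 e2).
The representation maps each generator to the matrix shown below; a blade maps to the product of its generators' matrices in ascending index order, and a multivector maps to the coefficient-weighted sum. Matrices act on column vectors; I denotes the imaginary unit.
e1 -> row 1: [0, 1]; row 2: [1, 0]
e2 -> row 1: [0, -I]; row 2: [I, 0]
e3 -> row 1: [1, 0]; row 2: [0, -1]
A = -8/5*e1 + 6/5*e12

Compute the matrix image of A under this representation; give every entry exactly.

Bivector images (products of the table entries): rho(e12) = rho(e1)rho(e2) = row 1: [I, 0]; row 2: [0, -I].
M = (-8/5)*rho(e1) + (6/5)*rho(e12), summed entrywise:
Answer: row 1: [6*I/5, -8/5]; row 2: [-8/5, -6*I/5]


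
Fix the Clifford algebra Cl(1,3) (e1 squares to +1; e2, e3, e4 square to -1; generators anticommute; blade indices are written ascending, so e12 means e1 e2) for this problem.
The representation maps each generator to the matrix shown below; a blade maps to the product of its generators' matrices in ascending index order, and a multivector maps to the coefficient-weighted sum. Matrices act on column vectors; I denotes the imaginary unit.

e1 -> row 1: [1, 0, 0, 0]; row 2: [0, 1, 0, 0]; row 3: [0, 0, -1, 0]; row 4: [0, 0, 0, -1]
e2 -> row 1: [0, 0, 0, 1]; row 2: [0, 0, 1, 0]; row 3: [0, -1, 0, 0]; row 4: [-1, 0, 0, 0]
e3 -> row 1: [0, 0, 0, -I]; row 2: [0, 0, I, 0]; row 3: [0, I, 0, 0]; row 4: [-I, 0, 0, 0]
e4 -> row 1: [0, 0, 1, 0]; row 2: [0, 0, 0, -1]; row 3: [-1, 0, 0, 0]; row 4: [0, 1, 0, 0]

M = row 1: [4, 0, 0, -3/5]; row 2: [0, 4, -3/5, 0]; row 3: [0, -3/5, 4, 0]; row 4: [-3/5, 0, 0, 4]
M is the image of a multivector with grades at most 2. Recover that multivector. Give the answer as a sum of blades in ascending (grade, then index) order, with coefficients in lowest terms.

Method: the blade images are trace-orthogonal — tr(rho(e_A) rho(e_B)^-1) = 4 if A = B and 0 otherwise — and rho(e_A)^-1 = (e_A)^2 * rho(e_A) with (e_A)^2 = +1 or -1, so the coefficient of e_A in the preimage is (e_A)^2 * tr(M rho(e_A))/4.
Nonzero projections over blades of grade <= 2: 1: (1)^2 = +1, tr(M 1) = 16, coefficient 4; e12: (e12)^2 = +1, tr(M rho(e12)) = -12/5, coefficient -3/5. Every other blade of grade <= 2 projects to 0.
Answer: 4 - 3/5*e12


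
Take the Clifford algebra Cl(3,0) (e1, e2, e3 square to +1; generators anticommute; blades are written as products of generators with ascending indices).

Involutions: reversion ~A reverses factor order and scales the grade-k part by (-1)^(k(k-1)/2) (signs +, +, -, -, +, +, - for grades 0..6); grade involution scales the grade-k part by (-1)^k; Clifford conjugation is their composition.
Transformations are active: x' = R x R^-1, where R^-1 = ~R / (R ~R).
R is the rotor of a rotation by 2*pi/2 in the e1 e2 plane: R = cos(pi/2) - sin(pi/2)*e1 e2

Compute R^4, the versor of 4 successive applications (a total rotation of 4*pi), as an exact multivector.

The rotor phase is half the rotation angle and phases add under composition, so 4 steps in the e1 e2 plane accumulate phase 4*(pi/2) = 2*pi: R^4 = cos(2*pi) - sin(2*pi)*e1 e2.
cos(2*pi) = 1 and sin(2*pi) = 0, so R^4 = 1. The total rotation 4*pi is 2 full turns, so every vector returns to itself, yet the rotor is +1, back on the identity sheet (an even number of 2*pi turns).
Answer: 1


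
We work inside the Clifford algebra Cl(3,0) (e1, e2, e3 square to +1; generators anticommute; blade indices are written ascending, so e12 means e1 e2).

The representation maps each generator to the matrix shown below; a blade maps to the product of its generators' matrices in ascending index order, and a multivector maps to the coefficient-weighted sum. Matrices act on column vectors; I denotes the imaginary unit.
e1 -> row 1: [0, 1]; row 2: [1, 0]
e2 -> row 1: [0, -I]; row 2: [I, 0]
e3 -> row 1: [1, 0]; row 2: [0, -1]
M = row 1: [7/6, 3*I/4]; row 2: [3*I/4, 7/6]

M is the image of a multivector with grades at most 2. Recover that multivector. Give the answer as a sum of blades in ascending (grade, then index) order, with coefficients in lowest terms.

Method: 1, rho(e1), rho(e2), rho(e3) form a trace-orthogonal basis of the 2x2 complex matrices (tr(X Y) = 2 if X = Y, else 0), so M = m0*1 + m1*rho(e1) + m2*rho(e2) + m3*rho(e3) with m0 = tr(M)/2 = 7/6, m1 = tr(M rho(e1))/2 = 3*I/4, m2 = tr(M rho(e2))/2 = 0, m3 = tr(M rho(e3))/2 = 0.
Multiplying table entries, the bivector images are rho(e12) = I*rho(e3), rho(e13) = -I*rho(e2), rho(e23) = I*rho(e1); with real blade coefficients the real parts of m0..m3 are the coefficients of 1, e1, e2, e3 and the imaginary parts give the bivectors (e23: Im m1, e13: -Im m2, e12: Im m3).
Answer: 7/6 + 3/4*e23


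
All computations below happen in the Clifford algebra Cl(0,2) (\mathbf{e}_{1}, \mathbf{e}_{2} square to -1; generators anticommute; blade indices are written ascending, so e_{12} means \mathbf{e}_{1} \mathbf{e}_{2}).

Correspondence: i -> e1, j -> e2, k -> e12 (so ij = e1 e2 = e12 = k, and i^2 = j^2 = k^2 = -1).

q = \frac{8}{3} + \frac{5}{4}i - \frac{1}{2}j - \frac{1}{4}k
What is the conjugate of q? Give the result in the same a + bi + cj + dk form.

In blades: q = \frac{8}{3} + \frac{5}{4} e_{1} - \frac{1}{2} e_{2} - \frac{1}{4} e_{12}.
Conjugation here is Clifford conjugation: the scalar is fixed and the grade-1 and grade-2 blades all flip sign, giving \frac{8}{3} - \frac{5}{4} e_{1} + \frac{1}{2} e_{2} + \frac{1}{4} e_{12}; translating back:
Answer: \frac{8}{3} - \frac{5}{4}i + \frac{1}{2}j + \frac{1}{4}k


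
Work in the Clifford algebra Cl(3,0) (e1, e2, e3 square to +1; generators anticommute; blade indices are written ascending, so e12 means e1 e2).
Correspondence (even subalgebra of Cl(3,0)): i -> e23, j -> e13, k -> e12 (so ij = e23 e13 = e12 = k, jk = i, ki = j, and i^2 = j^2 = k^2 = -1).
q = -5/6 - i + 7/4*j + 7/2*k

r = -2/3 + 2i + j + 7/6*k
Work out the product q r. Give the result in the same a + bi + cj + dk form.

In blades: q = -5/6 + 7/2*e12 + 7/4*e13 - e23, r = -2/3 + 7/6*e12 + e13 + 2*e23.
Distribute q over r term by term (generator squares from the signature, products reordered to ascending indices): (-5/6)*r = 5/9 - 35/36*e12 - 5/6*e13 - 5/3*e23; (7/2*e12)*r = -49/12 - 7/3*e12 + 7*e13 - 7/2*e23; (7/4*e13)*r = -7/4 - 7/2*e12 - 7/6*e13 + 49/24*e23; (-e23)*r = 2 - e12 + 7/6*e13 + 2/3*e23.
Sum: -59/18 - 281/36*e12 + 37/6*e13 - 59/24*e23; translating back through the correspondence:
Answer: -59/18 - 59/24*i + 37/6*j - 281/36*k


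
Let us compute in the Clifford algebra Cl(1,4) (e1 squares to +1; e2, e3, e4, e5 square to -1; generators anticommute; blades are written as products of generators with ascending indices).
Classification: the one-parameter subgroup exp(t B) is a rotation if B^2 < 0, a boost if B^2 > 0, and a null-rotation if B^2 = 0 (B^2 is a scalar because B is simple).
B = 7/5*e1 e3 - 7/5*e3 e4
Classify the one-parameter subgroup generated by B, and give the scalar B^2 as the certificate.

B^2 term by term: the squares give (7/5)^2*(e1 e3)^2 + (-7/5)^2*(e3 e4)^2 = 49/25*(+1) + 49/25*(-1) = 0 (each basis 2-blade squares to minus the product of its generators' squares); cross terms between blades sharing an index anticommute and cancel. So B^2 = 0.
Answer: null-rotation, certificate B^2 = 0. Check the certificate: B^2 = 0, and that sign is decisive whatever form B takes.


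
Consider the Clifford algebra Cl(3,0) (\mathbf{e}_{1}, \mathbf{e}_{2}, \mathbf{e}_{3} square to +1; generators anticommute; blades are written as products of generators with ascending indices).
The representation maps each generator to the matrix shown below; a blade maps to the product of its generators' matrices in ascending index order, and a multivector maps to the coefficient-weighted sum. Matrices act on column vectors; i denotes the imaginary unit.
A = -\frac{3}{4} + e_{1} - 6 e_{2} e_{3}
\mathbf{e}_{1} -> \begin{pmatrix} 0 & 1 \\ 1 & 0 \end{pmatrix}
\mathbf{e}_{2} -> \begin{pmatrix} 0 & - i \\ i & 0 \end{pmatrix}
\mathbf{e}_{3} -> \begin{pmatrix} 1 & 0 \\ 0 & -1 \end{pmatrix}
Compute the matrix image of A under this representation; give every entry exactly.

Bivector images (products of the table entries): rho(e_{2} e_{3}) = rho(\mathbf{e}_{2})rho(\mathbf{e}_{3}) = \begin{pmatrix} 0 & i \\ i & 0 \end{pmatrix}.
M = (-\frac{3}{4})*1 + (1)*rho(e_{1}) + (-6)*rho(e_{2} e_{3}), summed entrywise (1 is the identity matrix):
Answer: \begin{pmatrix} - \frac{3}{4} & 1 - 6 i \\ 1 - 6 i & - \frac{3}{4} \end{pmatrix}


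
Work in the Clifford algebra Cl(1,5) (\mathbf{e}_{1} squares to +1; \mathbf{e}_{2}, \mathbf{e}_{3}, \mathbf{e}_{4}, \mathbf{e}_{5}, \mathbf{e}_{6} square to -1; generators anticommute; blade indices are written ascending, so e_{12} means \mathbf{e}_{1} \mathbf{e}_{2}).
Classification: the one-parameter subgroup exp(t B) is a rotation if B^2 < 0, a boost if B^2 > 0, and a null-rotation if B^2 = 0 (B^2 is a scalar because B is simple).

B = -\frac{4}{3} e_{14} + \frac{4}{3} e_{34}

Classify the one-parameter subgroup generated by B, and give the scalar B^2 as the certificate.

B^2 term by term: the squares give (-\frac{4}{3})^2*(e_{14})^2 + (\frac{4}{3})^2*(e_{34})^2 = \frac{16}{9}*(+1) + \frac{16}{9}*(-1) = 0 (each basis 2-blade squares to minus the product of its generators' squares); cross terms between blades sharing an index anticommute and cancel. So B^2 = 0.
Answer: null-rotation, certificate B^2 = 0. Note: conjugating B changes its blade decomposition but never the scalar B^2 = 0, whose sign settles the classification.


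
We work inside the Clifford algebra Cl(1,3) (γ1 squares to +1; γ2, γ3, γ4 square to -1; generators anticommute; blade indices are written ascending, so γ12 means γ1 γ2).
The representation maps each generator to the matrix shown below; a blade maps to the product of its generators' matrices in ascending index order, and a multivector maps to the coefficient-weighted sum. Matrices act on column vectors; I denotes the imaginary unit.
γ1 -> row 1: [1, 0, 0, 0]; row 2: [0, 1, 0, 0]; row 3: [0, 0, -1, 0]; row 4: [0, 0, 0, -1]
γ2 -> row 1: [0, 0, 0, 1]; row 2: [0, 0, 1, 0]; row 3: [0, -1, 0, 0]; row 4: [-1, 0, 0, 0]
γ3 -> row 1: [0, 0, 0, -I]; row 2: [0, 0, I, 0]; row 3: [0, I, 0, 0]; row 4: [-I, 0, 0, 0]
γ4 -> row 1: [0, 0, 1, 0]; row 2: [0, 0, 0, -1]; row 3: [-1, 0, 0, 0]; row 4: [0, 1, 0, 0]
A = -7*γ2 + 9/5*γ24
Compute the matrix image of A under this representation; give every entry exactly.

Bivector images (products of the table entries): rho(γ24) = rho(γ2)rho(γ4) = row 1: [0, 1, 0, 0]; row 2: [-1, 0, 0, 0]; row 3: [0, 0, 0, 1]; row 4: [0, 0, -1, 0].
M = (-7)*rho(γ2) + (9/5)*rho(γ24), summed entrywise:
Answer: row 1: [0, 9/5, 0, -7]; row 2: [-9/5, 0, -7, 0]; row 3: [0, 7, 0, 9/5]; row 4: [7, 0, -9/5, 0]


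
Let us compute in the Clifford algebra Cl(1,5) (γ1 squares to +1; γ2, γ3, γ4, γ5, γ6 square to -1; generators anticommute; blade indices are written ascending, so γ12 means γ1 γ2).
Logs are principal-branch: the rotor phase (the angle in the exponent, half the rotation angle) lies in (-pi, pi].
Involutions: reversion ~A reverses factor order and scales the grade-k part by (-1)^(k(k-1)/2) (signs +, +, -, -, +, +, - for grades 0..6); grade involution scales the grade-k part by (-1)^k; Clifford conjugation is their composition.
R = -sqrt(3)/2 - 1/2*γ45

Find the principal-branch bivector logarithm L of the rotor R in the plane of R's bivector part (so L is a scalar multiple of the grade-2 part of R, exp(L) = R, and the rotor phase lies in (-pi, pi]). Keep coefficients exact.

The scalar part of R is -sqrt(3)/2, so the principal-branch rotor phase is pinned; divide the bivector part by its sine to get the unit plane — L is the phase times that plane.
Concretely: cos(phase) = -sqrt(3)/2 gives phase = ±5*pi/6, and since phase/sin(phase) is even the sign is immaterial: L = (phase/sin(phase)) * <R>_2 = (5*pi/3) * <R>_2.
Answer: -5*pi/6*γ45


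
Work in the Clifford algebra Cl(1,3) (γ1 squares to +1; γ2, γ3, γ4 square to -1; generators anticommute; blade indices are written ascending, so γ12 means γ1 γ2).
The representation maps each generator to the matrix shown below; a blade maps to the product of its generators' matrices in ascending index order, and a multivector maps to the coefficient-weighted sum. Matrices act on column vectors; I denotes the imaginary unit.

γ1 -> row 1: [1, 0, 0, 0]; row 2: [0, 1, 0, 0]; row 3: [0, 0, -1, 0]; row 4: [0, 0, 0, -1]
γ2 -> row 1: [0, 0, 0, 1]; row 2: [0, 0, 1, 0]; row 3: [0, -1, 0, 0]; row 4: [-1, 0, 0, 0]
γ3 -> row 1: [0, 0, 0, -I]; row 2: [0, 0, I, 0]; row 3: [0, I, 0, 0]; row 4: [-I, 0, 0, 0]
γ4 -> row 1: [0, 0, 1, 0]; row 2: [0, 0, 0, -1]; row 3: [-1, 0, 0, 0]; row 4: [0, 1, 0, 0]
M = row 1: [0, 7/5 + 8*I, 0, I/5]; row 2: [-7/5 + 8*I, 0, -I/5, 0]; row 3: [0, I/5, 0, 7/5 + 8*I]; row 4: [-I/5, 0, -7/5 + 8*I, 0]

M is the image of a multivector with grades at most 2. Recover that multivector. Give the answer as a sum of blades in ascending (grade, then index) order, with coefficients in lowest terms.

Method: the blade images are trace-orthogonal — tr(rho(e_A) rho(e_B)^-1) = 4 if A = B and 0 otherwise — and rho(e_A)^-1 = (e_A)^2 * rho(e_A) with (e_A)^2 = +1 or -1, so the coefficient of e_A in the preimage is (e_A)^2 * tr(M rho(e_A))/4.
Nonzero projections over blades of grade <= 2: γ13: (γ13)^2 = +1, tr(M rho(γ13)) = -4/5, coefficient -1/5; γ24: (γ24)^2 = -1, tr(M rho(γ24)) = -28/5, coefficient 7/5; γ34: (γ34)^2 = -1, tr(M rho(γ34)) = 32, coefficient -8. Every other blade of grade <= 2 projects to 0.
Answer: -1/5*γ13 + 7/5*γ24 - 8*γ34


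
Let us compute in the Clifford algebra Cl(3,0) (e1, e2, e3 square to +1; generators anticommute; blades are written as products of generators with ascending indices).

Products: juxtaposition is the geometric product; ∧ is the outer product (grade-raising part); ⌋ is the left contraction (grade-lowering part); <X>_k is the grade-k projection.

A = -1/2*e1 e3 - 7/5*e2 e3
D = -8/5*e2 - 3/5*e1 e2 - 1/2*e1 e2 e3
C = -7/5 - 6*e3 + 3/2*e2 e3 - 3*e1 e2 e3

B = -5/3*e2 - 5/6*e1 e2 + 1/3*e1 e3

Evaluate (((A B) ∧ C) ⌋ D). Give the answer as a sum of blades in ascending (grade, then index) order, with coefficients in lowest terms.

step 1: 1/6 - 7/3*e3 - 7/15*e1 e2 - 7/6*e1 e3 + 5/12*e2 e3 - 5/6*e1 e2 e3
step 2: -7/30 + 34/15*e3 + 49/75*e1 e2 + 49/30*e1 e3 - 1/3*e2 e3 + 52/15*e1 e2 e3
step 3: 797/375 - 1/6*e1 - 133/300*e2 + 49/150*e3 - 149/150*e1 e2 + 7/60*e1 e2 e3
Answer: 797/375 - 1/6*e1 - 133/300*e2 + 49/150*e3 - 149/150*e1 e2 + 7/60*e1 e2 e3


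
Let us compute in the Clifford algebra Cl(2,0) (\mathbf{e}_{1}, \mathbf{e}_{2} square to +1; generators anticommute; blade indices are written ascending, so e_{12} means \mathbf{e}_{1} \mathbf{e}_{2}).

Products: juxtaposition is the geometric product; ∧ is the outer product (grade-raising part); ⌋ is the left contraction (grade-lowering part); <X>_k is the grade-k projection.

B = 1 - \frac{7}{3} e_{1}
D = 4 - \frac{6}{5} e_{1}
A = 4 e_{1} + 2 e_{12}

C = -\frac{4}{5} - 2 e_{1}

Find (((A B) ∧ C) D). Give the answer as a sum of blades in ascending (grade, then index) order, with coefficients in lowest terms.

step 1: -\frac{28}{3} + 4 e_{1} + \frac{14}{3} e_{2} + 2 e_{12}
step 2: \frac{112}{15} + \frac{232}{15} e_{1} - \frac{56}{15} e_{2} + \frac{116}{15} e_{12}
step 3: \frac{848}{75} + \frac{3968}{75} e_{1} - \frac{424}{75} e_{2} + \frac{1984}{75} e_{12}
Answer: \frac{848}{75} + \frac{3968}{75} e_{1} - \frac{424}{75} e_{2} + \frac{1984}{75} e_{12}


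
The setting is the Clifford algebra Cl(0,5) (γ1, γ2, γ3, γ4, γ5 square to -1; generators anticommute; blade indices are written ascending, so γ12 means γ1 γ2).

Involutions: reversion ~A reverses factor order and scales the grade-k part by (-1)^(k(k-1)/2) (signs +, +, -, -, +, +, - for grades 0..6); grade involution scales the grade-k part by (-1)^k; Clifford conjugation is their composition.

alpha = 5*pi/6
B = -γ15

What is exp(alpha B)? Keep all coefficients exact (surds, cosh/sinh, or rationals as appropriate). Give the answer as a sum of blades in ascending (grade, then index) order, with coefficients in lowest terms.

B^2 = (-1)^2*(γ15)^2 = 1*(-1) = -1 (a basis 2-blade squares to minus the product of its generators' squares).
B^2 = -1 — circular case — the even/odd split gives cos and sin: l = 1, alpha*l = 5*pi/6, so exp(alpha B) = cos(5*pi/6) + (sin(5*pi/6)/1)*B = -sqrt(3)/2 + (1/2)*B.
Answer: -sqrt(3)/2 - 1/2*γ15


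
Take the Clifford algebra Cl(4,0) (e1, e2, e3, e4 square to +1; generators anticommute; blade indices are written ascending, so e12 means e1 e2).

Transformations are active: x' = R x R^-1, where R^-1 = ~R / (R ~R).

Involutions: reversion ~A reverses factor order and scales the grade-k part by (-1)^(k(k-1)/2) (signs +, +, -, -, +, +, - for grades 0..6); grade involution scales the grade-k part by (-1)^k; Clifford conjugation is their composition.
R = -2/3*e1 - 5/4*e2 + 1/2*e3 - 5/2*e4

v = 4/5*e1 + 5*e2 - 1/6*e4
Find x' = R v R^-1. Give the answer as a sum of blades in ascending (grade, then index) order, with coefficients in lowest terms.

~R = -2/3*e1 - 5/4*e2 + 1/2*e3 - 5/2*e4, and R ~R = 1225/144, so R^-1 = ~R / (1225/144).
R v = -191/30 - 7/3*e12 - 2/5*e13 + 19/9*e14 - 5/2*e23 + 305/24*e24 - 1/12*e34
Answer: 1212/6125*e1 - 3833/1225*e2 - 4584/6125*e3 + 28729/7350*e4


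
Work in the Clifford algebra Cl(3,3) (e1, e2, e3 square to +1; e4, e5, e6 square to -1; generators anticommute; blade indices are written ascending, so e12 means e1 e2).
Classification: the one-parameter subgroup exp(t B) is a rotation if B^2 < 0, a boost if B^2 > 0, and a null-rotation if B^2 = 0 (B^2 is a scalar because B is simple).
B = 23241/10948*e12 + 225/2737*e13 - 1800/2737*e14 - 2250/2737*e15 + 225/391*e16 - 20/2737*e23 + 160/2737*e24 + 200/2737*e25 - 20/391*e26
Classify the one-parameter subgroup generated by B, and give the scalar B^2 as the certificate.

B^2 term by term: the squares give (23241/10948)^2*(e12)^2 + (225/2737)^2*(e13)^2 + (-1800/2737)^2*(e14)^2 + (-2250/2737)^2*(e15)^2 + (225/391)^2*(e16)^2 + (-20/2737)^2*(e23)^2 + (160/2737)^2*(e24)^2 + (200/2737)^2*(e25)^2 + (-20/391)^2*(e26)^2 = 540144081/119858704*(-1) + 50625/7491169*(-1) + 3240000/7491169*(+1) + 5062500/7491169*(+1) + 50625/152881*(+1) + 400/7491169*(-1) + 25600/7491169*(+1) + 40000/7491169*(+1) + 400/152881*(+1) = -49/16 (each basis 2-blade squares to minus the product of its generators' squares); cross terms between blades sharing an index anticommute and cancel; the commuting (index-disjoint) pairs give grade-4 terms 2*c*c'*(blade product), which cancel blade by blade — e1234: -72000/7491169 + 72000/7491169 = 0; e1235: -90000/7491169 + 90000/7491169 = 0; e1236: 9000/1070167 - 9000/1070167 = 0; e1245: 720000/7491169 - 720000/7491169 = 0; e1246: -72000/1070167 + 72000/1070167 = 0; e1256: -90000/1070167 + 90000/1070167 = 0 — confirming B is simple. So B^2 = -49/16.
Answer: rotation, certificate B^2 = -49/16. Why this suffices: the scalar -49/16 survives any versor conjugation, so its sign alone determines the class however B is presented.


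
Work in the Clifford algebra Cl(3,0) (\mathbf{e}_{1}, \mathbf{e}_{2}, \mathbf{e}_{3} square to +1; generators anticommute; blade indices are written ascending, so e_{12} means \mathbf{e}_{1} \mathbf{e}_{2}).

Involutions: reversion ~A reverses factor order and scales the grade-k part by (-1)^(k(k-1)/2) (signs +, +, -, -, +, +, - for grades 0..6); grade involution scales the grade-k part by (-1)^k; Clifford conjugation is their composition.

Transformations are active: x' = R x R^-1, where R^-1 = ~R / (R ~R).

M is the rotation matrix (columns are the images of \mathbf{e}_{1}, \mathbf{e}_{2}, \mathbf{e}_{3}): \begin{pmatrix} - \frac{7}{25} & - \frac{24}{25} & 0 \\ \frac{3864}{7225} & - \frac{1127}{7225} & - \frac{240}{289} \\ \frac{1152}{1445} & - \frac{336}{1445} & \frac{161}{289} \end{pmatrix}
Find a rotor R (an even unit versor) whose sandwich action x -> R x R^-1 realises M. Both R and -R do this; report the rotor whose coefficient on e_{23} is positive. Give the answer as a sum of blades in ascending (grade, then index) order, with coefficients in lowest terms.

Method: write R = a + b12*e_{12} + b13*e_{13} + b23*e_{23} with a^2 + b12^2 + b13^2 + b23^2 = 1 (so R^-1 = ~R). Expanding the columns R e_j ~R gives tr M = 4a^2 - 1 and, from the antisymmetric part, M21 - M12 = -4a*b12, M13 - M31 = 4a*b13, M32 - M23 = -4a*b23.
Here tr M = \frac{35}{289}, so a^2 = (1 + tr M)/4 = \frac{81}{289} and a = ±\frac{9}{17}. Taking a = \frac{9}{17}: M21 - M12 = \frac{432}{289}, M13 - M31 = -\frac{1152}{1445}, M32 - M23 = \frac{864}{1445}, giving b12 = -\frac{12}{17}, b13 = -\frac{32}{85}, b23 = -\frac{24}{85}, i.e. R = \frac{9}{17} - \frac{12}{17} e_{12} - \frac{32}{85} e_{13} - \frac{24}{85} e_{23}.
Its e_{23} coefficient is negative, so report the other preimage -R.
Answer: -\frac{9}{17} + \frac{12}{17} e_{12} + \frac{32}{85} e_{13} + \frac{24}{85} e_{23}. Uniqueness: Spin(3) -> SO(3) maps R and -R to the same rotation of trace \frac{35}{289}; fixing the sign of the e_{23} coefficient removes the ambiguity.


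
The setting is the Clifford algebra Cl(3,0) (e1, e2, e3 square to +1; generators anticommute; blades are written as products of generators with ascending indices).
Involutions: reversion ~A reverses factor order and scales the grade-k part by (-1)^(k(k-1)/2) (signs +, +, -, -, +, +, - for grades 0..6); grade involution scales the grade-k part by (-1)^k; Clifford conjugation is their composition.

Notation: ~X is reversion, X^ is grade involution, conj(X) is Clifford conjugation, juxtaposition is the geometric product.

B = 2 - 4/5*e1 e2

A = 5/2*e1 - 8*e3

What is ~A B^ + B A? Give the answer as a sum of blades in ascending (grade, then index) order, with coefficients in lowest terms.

first term: 5*e1 - 2*e2 - 16*e3 + 32/5*e1 e2 e3
second term: 5*e1 + 2*e2 - 16*e3 + 32/5*e1 e2 e3
Answer: 10*e1 - 32*e3 + 64/5*e1 e2 e3


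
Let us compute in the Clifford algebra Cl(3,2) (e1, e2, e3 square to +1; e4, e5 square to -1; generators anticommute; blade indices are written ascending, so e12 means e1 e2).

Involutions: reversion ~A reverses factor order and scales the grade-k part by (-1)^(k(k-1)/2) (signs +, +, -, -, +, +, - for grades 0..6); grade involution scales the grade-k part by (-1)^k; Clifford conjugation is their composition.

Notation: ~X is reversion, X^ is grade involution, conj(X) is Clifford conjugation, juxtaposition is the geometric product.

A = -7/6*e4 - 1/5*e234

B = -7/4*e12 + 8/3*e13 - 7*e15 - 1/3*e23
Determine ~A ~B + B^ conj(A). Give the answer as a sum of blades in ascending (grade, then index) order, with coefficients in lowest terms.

first term: -1/15*e4 - 103/40*e124 + 497/180*e134 + 49/6*e145 - 7/18*e234 - 7/5*e12345
second term: -1/15*e4 - 181/120*e124 + 623/180*e134 + 49/6*e145 - 7/18*e234 - 7/5*e12345
Answer: -2/15*e4 - 49/12*e124 + 56/9*e134 + 49/3*e145 - 7/9*e234 - 14/5*e12345


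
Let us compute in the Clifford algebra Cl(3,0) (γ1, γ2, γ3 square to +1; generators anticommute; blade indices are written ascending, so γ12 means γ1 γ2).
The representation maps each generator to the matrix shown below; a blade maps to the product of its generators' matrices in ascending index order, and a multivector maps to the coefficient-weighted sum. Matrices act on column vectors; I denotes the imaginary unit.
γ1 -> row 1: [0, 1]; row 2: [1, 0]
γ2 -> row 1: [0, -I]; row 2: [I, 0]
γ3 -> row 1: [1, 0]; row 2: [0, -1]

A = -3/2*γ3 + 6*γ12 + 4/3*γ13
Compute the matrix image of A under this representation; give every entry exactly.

Bivector images (products of the table entries): rho(γ12) = rho(γ1)rho(γ2) = row 1: [I, 0]; row 2: [0, -I]; rho(γ13) = rho(γ1)rho(γ3) = row 1: [0, -1]; row 2: [1, 0].
M = (-3/2)*rho(γ3) + (6)*rho(γ12) + (4/3)*rho(γ13), summed entrywise:
Answer: row 1: [-3/2 + 6*I, -4/3]; row 2: [4/3, 3/2 - 6*I]


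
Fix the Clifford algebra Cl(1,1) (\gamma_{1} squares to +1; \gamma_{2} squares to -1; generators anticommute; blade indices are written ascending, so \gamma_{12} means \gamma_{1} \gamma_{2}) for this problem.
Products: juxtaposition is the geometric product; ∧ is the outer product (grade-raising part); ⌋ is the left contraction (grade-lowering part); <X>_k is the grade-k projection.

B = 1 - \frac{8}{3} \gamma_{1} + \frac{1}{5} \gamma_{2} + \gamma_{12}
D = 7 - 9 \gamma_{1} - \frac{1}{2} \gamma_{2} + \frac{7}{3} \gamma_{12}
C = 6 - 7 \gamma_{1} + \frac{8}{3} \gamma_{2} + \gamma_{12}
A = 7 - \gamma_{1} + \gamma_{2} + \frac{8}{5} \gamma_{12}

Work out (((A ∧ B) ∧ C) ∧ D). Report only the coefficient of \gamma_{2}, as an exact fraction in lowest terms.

step 1: 7 - \frac{59}{3} \gamma_{1} + \frac{12}{5} \gamma_{2} + \frac{166}{15} \gamma_{12}
step 2: 42 - 167 \gamma_{1} + \frac{496}{15} \gamma_{2} + \frac{1699}{45} \gamma_{12}
step 3: 294 - 1547 \gamma_{1} + \frac{3157}{15} \gamma_{2} + \frac{13381}{18} \gamma_{12}
Answer: \frac{3157}{15}


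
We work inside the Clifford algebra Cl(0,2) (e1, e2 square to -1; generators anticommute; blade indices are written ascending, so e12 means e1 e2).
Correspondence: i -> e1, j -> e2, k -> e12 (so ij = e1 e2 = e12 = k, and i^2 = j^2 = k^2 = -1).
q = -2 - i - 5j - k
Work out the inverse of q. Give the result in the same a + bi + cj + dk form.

In blades: q = -2 - e1 - 5*e2 - e12.
With qbar = -2 + e1 + 5*e2 + e12 (scalar fixed, mapped units negated), q qbar = 31 (the sum of squared coefficients), so q^-1 = qbar / (31) = -2/31 + 1/31*e1 + 5/31*e2 + 1/31*e12; translating back:
Answer: -2/31 + 1/31*i + 5/31*j + 1/31*k


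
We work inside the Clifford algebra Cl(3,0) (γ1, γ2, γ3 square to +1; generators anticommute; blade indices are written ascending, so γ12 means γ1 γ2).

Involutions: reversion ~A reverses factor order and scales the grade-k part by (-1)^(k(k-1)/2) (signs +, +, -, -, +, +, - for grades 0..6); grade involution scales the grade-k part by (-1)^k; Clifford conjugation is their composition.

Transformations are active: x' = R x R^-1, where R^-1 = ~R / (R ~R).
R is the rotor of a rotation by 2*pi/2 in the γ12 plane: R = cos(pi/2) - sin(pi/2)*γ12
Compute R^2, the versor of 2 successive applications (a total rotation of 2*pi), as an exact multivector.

The rotor phase is half the rotation angle and phases add under composition, so 2 steps in the γ12 plane accumulate phase 2*(pi/2) = pi: R^2 = cos(pi) - sin(pi)*γ12.
cos(pi) = -1 and sin(pi) = 0, so R^2 = -1. The total rotation 2*pi is 1 full turn, so every vector returns to itself, yet the rotor is -1, on the OTHER sheet of the double cover (an odd number of 2*pi turns).
Answer: -1


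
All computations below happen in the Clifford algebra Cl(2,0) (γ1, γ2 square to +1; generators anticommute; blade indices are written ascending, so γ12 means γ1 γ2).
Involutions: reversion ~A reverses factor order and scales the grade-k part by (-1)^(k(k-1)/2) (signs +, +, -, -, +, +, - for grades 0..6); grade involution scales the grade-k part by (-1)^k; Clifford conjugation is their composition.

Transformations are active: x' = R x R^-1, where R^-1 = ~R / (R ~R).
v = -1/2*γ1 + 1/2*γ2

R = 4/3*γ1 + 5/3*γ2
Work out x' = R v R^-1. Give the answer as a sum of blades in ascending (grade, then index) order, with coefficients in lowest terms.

~R = 4/3*γ1 + 5/3*γ2, and R ~R = 41/9, so R^-1 = ~R / (41/9).
R v = 1/6 + 3/2*γ12
Answer: 49/82*γ1 - 31/82*γ2


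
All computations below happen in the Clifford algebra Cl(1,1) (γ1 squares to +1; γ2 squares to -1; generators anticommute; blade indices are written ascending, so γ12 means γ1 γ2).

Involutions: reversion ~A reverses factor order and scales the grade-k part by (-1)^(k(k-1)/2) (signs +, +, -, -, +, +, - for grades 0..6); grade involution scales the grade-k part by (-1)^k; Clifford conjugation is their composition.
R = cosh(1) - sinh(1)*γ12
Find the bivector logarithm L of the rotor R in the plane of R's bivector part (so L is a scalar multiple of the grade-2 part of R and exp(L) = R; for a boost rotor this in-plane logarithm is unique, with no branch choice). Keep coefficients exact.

The scalar part of R is cosh(1), so cosh pins the rapidity up to sign — the sign comes from the bivector part; dividing that part by sinh of the rapidity yields the plane, and the in-plane L = rapidity * plane is unique because the two sign choices cancel.
Concretely: cosh(rapidity) = cosh(1) gives rapidity = ±1, and since rapidity/sinh(rapidity) is even the sign is immaterial: L = (rapidity/sinh(rapidity)) * <R>_2 = (1/sinh(1)) * <R>_2.
Answer: -γ12


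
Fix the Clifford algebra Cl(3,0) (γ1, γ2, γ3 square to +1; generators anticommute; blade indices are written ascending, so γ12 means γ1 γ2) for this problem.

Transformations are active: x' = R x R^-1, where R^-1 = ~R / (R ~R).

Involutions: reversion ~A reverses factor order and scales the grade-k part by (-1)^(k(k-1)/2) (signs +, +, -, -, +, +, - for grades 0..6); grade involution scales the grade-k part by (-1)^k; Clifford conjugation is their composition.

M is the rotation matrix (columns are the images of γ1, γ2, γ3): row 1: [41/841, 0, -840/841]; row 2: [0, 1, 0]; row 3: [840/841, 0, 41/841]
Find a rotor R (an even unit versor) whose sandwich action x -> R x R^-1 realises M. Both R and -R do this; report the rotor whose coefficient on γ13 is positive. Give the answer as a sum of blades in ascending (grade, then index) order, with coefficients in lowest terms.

Method: write R = a + b12*γ12 + b13*γ13 + b23*γ23 with a^2 + b12^2 + b13^2 + b23^2 = 1 (so R^-1 = ~R). Expanding the columns R e_j ~R gives tr M = 4a^2 - 1 and, from the antisymmetric part, M21 - M12 = -4a*b12, M13 - M31 = 4a*b13, M32 - M23 = -4a*b23.
Here tr M = 923/841, so a^2 = (1 + tr M)/4 = 441/841 and a = ±21/29. Taking a = 21/29: M21 - M12 = 0, M13 - M31 = -1680/841, M32 - M23 = 0, giving b12 = 0, b13 = -20/29, b23 = 0, i.e. R = 21/29 - 20/29*γ13.
Its γ13 coefficient is negative, so report the other preimage -R.
Answer: -21/29 + 20/29*γ13. Uniqueness: Spin(3) -> SO(3) maps R and -R to the same rotation of trace 923/841; fixing the sign of the γ13 coefficient removes the ambiguity.
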